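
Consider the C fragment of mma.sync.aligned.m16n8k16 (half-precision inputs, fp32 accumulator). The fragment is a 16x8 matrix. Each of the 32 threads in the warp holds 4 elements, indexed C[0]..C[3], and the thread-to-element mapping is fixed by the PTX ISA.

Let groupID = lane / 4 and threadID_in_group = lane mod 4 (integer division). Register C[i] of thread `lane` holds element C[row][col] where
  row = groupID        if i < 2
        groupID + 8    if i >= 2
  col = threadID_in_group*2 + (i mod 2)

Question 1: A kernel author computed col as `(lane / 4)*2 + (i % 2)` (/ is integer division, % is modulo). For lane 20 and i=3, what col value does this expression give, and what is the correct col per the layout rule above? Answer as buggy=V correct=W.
`(lane / 4)*2 + (i % 2)`[20,3]=>11
20: grp=5,tig=0
[3] (5+8,0*2+1) = (13,1)
col: 11 vs 1

buggy=11 correct=1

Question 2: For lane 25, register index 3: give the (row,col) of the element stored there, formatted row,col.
lane 25: g=6 (25/4), t=1 (25%4)
i=3: r=6+8=14, c=1*2+1=3

14,3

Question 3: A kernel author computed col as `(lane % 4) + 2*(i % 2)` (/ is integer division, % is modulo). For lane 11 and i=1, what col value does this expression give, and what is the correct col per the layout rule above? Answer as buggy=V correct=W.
buggy=5 correct=7

`(lane % 4) + 2*(i % 2)`[11,1]->5
lane 11->11/4=2, 11 mod 4=3
i=1  r:2+0->2  c:2·3+1->7
col: 5 vs 7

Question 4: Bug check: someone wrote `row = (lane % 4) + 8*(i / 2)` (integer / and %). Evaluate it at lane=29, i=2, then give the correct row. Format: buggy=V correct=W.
`(lane % 4) + 8*(i / 2)`[29,2]⇒9
29: gr=7,th=1
[2] (7+8,1*2+0) = (15,2)
row: 9 vs 15

buggy=9 correct=15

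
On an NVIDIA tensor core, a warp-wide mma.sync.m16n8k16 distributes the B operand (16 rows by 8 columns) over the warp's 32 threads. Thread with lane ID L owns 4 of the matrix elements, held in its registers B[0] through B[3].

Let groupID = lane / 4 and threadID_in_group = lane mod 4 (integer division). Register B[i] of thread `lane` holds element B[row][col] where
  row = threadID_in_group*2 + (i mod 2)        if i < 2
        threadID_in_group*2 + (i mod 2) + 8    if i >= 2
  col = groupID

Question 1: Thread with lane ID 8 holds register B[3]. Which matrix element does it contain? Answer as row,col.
9,2

L=8->g=8>>2=2, t=8&3=0
[3]->row 0·2+1+8=9  col g=2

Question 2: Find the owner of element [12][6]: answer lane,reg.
26,2

c: 6->gid=6  r: 12->r8=1,tid=2,i&1=0
L=6*4+2=26  i=1*2+0=2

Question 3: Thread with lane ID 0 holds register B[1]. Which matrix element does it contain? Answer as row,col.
lane 0->0/4=0, 0 mod 4=0
i=1  r:2·0+1+0->1  c:0

1,0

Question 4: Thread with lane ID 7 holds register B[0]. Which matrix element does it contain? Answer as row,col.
6,1

lane 7: grp=1 (7/4), tig=3 (7%4)
i=0: r=3*2+0+0=6, c=grp=1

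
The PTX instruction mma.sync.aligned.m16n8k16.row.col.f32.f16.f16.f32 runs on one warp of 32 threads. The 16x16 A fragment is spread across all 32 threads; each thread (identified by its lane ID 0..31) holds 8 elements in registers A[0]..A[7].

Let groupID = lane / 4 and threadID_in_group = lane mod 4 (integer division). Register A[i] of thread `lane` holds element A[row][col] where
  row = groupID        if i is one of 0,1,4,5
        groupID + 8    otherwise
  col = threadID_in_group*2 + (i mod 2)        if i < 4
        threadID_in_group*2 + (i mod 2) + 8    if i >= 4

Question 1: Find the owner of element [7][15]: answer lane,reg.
31,5

r=7⇒gr=7,Rb=0  c=15⇒Cb=1,th=3,odd=1
L=7*4+3=31  i=1*4+0*2+1=5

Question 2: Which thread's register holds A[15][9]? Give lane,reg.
r=15⇒gr=7,Rb=1  c=9⇒Cb=1,th=0,odd=1
L=7*4+0=28  i=1*4+1*2+1=7

28,7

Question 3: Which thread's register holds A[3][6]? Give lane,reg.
r=3⇒gr=3,Rb=0  c=6⇒Cb=0,th=3,odd=0
L=3*4+3=15  i=0*4+0*2+0=0

15,0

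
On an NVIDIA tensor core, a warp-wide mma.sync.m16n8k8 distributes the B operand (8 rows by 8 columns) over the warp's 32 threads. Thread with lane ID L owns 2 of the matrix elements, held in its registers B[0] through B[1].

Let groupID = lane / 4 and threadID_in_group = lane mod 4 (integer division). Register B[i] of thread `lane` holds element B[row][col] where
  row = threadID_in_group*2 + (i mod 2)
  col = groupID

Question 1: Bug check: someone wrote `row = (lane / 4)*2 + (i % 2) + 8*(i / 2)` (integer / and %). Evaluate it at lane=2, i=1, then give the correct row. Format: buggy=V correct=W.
buggy=1 correct=5

`(lane / 4)*2 + (i % 2) + 8*(i / 2)`[2,1]=>1
lane 2: grp=0 (2/4), tig=2 (2%4)
i=1: r=2*2+1=5, c=grp=0
row: 1 vs 5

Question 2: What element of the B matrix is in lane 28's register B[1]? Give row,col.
1,7

L=28->g=28>>2=7, t=28&3=0
[1]->row 0·2+1=1  col g=7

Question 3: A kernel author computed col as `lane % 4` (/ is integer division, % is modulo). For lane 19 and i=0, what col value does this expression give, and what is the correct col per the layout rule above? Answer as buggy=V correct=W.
`lane % 4`[19,0]->3
lane 19->19/4=4, 19 mod 4=3
i=0  r:2·3+0->6  c:4
col: 3 vs 4

buggy=3 correct=4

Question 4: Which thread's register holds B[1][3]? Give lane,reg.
12,1

c=3->g=3  r=1->t=0,b0=1
L=3*4+0=12  i=1=1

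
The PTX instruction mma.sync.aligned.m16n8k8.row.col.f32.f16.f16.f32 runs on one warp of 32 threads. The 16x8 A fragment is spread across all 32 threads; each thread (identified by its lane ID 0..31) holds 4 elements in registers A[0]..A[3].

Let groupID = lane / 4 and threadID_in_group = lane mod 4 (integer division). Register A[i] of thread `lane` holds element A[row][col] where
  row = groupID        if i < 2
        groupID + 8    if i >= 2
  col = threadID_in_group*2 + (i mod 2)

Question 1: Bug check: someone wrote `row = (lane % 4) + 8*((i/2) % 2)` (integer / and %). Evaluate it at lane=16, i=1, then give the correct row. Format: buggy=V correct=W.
`(lane % 4) + 8*((i/2) % 2)`[16,1]->0
lane 16: gid=4 (16/4), tid=0 (16%4)
i=1: r=4+0=4, c=0*2+1=1
row: 0 vs 4

buggy=0 correct=4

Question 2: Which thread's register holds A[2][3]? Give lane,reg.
r: 2->gid=2,r8=0  c: 3->tid=1,i&1=1
L=2*4+1=9  i=0*2+1=1

9,1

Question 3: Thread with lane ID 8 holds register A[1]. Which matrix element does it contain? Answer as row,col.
2,1

lane 8->8/4=2, 8 mod 4=0
i=1  r:2+0->2  c:2·0+1->1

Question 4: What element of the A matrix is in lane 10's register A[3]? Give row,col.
10,5

10: g=2,t=2
[3] (2+8,2*2+1) = (10,5)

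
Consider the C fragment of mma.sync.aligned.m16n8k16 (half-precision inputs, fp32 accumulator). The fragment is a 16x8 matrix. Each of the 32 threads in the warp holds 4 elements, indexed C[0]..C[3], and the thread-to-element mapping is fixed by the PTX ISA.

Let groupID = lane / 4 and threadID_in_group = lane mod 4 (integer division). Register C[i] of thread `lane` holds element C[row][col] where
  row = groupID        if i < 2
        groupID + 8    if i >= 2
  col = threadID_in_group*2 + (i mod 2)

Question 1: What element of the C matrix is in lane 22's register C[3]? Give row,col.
13,5

L=22->g=22>>2=5, t=22&3=2
[3]->row 5+8=13  col 2·2+1=5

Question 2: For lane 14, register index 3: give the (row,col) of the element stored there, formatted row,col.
lane 14: gid=3 (14/4), tid=2 (14%4)
i=3: r=3+8=11, c=2*2+1=5

11,5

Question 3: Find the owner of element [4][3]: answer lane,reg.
17,1

r: 4->gid=4,r8=0  c: 3->tid=1,i&1=1
L=4*4+1=17  i=0*2+1=1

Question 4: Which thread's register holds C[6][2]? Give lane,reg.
r: 6->gid=6,r8=0  c: 2->tid=1,i&1=0
L=6*4+1=25  i=0*2+0=0

25,0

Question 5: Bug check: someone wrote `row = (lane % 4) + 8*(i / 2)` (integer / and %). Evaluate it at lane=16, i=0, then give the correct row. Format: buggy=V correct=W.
buggy=0 correct=4

`(lane % 4) + 8*(i / 2)`[16,0]->0
lane 16: g=4 (16/4), t=0 (16%4)
i=0: r=4+0=4, c=0*2+0=0
row: 0 vs 4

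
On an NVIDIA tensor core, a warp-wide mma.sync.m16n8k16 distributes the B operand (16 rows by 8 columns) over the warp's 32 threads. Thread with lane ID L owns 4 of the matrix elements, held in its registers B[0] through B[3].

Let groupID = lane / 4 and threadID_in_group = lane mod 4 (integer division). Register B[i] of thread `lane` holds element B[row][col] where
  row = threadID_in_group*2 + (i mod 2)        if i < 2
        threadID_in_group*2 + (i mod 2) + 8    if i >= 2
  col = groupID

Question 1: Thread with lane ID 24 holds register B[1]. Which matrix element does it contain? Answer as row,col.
1,6

lane 24=>24/4=6, 24 mod 4=0
i=1  r:2·0+1+0=>1  c:6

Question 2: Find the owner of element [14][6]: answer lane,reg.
27,2

c=6⇒gr=6  r=14⇒Rb=1,th=3,odd=0
L=6*4+3=27  i=1*2+0=2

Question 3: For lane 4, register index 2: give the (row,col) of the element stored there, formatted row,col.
8,1

lane 4: gid=1 (4/4), tid=0 (4%4)
i=2: r=0*2+0+8=8, c=gid=1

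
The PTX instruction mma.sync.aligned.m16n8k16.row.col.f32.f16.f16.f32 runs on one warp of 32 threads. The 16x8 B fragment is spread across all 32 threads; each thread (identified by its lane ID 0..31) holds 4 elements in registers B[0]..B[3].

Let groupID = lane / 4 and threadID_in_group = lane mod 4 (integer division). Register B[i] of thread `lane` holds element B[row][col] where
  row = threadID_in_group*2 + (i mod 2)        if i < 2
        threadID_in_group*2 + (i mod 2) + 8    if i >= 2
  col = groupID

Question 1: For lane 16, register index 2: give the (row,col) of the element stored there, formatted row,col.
8,4

lane 16⇒16/4=4, 16 mod 4=0
i=2  r:2·0+0+8⇒8  c:4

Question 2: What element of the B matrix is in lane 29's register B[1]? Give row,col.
29: gr=7,th=1
[1] (1*2+1+0,7) = (3,7)

3,7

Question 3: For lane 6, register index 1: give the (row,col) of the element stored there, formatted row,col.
lane 6=>6/4=1, 6 mod 4=2
i=1  r:2·2+1+0=>5  c:1

5,1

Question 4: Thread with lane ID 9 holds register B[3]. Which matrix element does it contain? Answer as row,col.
9: g=2,t=1
[3] (1*2+1+8,2) = (11,2)

11,2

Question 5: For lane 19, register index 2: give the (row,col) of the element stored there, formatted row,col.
L=19->g=19>>2=4, t=19&3=3
[2]->row 3·2+0+8=14  col g=4

14,4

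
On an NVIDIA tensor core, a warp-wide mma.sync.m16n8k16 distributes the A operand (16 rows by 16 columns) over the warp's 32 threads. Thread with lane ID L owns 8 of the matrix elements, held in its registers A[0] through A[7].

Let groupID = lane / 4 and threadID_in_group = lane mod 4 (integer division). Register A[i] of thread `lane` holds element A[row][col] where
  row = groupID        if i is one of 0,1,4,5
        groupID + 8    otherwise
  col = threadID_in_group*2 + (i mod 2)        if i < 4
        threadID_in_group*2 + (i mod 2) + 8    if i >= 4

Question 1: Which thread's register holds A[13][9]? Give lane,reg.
20,7

r=13->g=5,rb=1  c=9->cb=1,t=0,b0=1
L=5*4+0=20  i=1*4+1*2+1=7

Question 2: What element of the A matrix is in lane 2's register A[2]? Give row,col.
lane 2: gr=0 (2/4), th=2 (2%4)
i=2: r=0+8=8, c=2*2+0+0=4

8,4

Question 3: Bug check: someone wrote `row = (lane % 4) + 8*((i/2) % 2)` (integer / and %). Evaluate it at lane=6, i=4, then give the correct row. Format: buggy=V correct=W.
buggy=2 correct=1

`(lane % 4) + 8*((i/2) % 2)`[6,4]⇒2
L=6⇒gr=6>>2=1, th=6&3=2
[4]⇒row 1+0=1  col 2·2+0+8=12
row: 2 vs 1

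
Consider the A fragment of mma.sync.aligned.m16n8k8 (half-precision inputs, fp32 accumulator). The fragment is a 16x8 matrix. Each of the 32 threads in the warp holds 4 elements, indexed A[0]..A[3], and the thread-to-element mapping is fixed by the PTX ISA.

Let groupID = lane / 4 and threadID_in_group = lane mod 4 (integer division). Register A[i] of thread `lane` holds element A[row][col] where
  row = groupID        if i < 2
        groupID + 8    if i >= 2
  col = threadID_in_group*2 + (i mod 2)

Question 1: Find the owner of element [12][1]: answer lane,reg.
r=12⇒gr=4,Rb=1  c=1⇒th=0,odd=1
L=4*4+0=16  i=1*2+1=3

16,3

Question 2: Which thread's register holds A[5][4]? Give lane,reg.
r=5→G=5,rhi=0  c=4→T=2,p=0
L=5*4+2=22  i=0*2+0=0

22,0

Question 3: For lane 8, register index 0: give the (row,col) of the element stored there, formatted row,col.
L=8→G=8>>2=2, T=8&3=0
[0]→row 2+0=2  col 0·2+0=0

2,0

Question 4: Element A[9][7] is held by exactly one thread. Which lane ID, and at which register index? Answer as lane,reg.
7,3

r:9=>grp=1,rB=1  c:7=>tig=3,lo=1
L=1*4+3=7  i=1*2+1=3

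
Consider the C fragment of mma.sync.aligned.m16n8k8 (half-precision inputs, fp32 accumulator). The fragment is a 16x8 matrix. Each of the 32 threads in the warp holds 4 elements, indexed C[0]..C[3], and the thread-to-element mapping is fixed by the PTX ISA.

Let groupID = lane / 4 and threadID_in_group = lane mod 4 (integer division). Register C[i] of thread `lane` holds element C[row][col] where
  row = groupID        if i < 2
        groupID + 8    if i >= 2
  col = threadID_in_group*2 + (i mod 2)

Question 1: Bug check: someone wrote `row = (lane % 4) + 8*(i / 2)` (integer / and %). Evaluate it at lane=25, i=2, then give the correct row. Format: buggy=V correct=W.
buggy=9 correct=14

`(lane % 4) + 8*(i / 2)`[25,2]->9
L=25->gid=25>>2=6, tid=25&3=1
[2]->row 6+8=14  col 1·2+0=2
row: 9 vs 14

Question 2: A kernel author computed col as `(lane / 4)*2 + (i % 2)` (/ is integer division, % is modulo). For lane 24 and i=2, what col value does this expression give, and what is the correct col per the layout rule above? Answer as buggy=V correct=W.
`(lane / 4)*2 + (i % 2)`[24,2]=>12
lane 24=>24/4=6, 24 mod 4=0
i=2  r:6+8=>14  c:2·0+0=>0
col: 12 vs 0

buggy=12 correct=0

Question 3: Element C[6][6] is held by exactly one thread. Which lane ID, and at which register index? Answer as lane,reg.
r=6->g=6,rb=0  c=6->t=3,b0=0
L=6*4+3=27  i=0*2+0=0

27,0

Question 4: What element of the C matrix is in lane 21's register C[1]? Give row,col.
lane 21⇒21/4=5, 21 mod 4=1
i=1  r:5+0⇒5  c:2·1+1⇒3

5,3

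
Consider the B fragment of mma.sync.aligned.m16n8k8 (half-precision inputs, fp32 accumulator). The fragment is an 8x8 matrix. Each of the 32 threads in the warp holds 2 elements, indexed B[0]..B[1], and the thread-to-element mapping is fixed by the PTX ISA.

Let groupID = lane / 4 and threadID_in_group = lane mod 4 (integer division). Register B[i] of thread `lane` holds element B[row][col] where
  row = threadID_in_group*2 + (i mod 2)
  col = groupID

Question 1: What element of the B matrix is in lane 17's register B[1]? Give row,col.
3,4

lane 17: g=4 (17/4), t=1 (17%4)
i=1: r=1*2+1=3, c=g=4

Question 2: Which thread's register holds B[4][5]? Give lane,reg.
c=5->g=5  r=4->t=2,b0=0
L=5*4+2=22  i=0=0

22,0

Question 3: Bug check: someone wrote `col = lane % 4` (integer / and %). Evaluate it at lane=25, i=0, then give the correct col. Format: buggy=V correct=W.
buggy=1 correct=6

`lane % 4`[25,0]⇒1
25: gr=6,th=1
[0] (1*2+0,6) = (2,6)
col: 1 vs 6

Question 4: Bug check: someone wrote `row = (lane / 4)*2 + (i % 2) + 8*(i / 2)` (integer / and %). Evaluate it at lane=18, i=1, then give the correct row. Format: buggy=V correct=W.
buggy=9 correct=5

`(lane / 4)*2 + (i % 2) + 8*(i / 2)`[18,1]->9
18: g=4,t=2
[1] (2*2+1,4) = (5,4)
row: 9 vs 5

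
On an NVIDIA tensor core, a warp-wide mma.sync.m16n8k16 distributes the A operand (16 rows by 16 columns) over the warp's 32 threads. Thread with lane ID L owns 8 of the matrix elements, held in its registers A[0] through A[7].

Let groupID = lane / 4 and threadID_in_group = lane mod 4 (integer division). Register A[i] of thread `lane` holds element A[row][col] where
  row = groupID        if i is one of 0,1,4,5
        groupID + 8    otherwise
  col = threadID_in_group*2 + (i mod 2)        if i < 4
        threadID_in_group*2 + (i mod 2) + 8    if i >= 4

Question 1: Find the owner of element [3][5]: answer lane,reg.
r:3=>grp=3,rB=0  c:5=>cB=0,tig=2,lo=1
L=3*4+2=14  i=0*4+0*2+1=1

14,1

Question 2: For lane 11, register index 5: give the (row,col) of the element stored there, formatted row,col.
2,15

11: g=2,t=3
[5] (2+0,3*2+1+8) = (2,15)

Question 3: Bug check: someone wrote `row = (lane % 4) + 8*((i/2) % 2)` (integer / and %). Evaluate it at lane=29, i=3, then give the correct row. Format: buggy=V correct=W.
`(lane % 4) + 8*((i/2) % 2)`[29,3]->9
L=29->gid=29>>2=7, tid=29&3=1
[3]->row 7+8=15  col 1·2+1+0=3
row: 9 vs 15

buggy=9 correct=15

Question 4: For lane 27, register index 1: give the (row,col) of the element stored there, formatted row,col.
6,7

27: grp=6,tig=3
[1] (6+0,3*2+1+0) = (6,7)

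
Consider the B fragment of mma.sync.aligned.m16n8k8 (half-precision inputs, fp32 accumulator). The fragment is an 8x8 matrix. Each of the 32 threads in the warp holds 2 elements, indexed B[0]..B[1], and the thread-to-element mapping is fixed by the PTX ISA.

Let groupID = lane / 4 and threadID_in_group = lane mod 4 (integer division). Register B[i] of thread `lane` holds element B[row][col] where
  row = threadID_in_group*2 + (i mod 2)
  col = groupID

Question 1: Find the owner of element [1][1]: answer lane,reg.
4,1

c:1=>grp=1  r:1=>tig=0,lo=1
L=1*4+0=4  i=1=1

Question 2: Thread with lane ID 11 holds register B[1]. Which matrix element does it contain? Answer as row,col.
lane 11: gr=2 (11/4), th=3 (11%4)
i=1: r=3*2+1=7, c=gr=2

7,2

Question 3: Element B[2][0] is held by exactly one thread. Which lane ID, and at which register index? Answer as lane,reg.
1,0

c=0→G=0  r=2→T=1,p=0
L=0*4+1=1  i=0=0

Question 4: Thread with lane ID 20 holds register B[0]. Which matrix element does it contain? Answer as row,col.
0,5

L=20→G=20>>2=5, T=20&3=0
[0]→row 0·2+0=0  col G=5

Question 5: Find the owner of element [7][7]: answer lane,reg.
31,1

c=7→G=7  r=7→T=3,p=1
L=7*4+3=31  i=1=1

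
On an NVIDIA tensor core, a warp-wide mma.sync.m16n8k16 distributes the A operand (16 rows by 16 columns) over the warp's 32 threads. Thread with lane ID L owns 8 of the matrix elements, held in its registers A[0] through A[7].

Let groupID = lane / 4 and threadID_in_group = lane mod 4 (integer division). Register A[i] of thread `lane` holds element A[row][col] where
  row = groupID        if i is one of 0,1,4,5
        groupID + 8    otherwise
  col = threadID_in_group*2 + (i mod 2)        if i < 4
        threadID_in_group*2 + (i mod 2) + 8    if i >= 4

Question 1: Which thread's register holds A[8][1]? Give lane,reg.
r=8⇒gr=0,Rb=1  c=1⇒Cb=0,th=0,odd=1
L=0*4+0=0  i=0*4+1*2+1=3

0,3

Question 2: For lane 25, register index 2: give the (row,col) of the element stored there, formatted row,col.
14,2

lane 25→25/4=6, 25 mod 4=1
i=2  r:6+8→14  c:2·1+0+0→2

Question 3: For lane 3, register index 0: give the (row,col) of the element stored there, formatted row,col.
0,6

lane 3->3/4=0, 3 mod 4=3
i=0  r:0+0->0  c:2·3+0+0->6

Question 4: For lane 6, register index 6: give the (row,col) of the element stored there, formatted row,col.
lane 6->6/4=1, 6 mod 4=2
i=6  r:1+8->9  c:2·2+0+8->12

9,12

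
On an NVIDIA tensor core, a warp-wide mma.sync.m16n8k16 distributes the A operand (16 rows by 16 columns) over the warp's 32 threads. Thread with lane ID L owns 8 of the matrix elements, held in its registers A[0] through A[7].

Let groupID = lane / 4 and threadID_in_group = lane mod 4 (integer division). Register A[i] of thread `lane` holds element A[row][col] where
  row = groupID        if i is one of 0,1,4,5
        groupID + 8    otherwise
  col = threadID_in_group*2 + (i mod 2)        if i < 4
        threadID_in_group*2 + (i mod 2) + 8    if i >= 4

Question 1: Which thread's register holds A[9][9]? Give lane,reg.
r:9=>grp=1,rB=1  c:9=>cB=1,tig=0,lo=1
L=1*4+0=4  i=1*4+1*2+1=7

4,7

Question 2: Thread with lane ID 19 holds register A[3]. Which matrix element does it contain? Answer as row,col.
12,7

19: grp=4,tig=3
[3] (4+8,3*2+1+0) = (12,7)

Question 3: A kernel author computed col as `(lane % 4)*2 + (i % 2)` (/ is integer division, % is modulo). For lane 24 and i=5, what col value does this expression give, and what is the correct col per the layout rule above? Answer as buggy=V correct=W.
buggy=1 correct=9

`(lane % 4)*2 + (i % 2)`[24,5]->1
lane 24: g=6 (24/4), t=0 (24%4)
i=5: r=6+0=6, c=0*2+1+8=9
col: 1 vs 9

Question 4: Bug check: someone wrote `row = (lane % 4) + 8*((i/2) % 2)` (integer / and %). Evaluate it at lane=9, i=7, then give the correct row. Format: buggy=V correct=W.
buggy=9 correct=10

`(lane % 4) + 8*((i/2) % 2)`[9,7]->9
L=9->g=9>>2=2, t=9&3=1
[7]->row 2+8=10  col 1·2+1+8=11
row: 9 vs 10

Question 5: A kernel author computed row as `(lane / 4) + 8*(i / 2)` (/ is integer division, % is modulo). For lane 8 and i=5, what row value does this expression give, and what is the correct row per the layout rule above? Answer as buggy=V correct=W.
buggy=18 correct=2

`(lane / 4) + 8*(i / 2)`[8,5]->18
L=8->g=8>>2=2, t=8&3=0
[5]->row 2+0=2  col 0·2+1+8=9
row: 18 vs 2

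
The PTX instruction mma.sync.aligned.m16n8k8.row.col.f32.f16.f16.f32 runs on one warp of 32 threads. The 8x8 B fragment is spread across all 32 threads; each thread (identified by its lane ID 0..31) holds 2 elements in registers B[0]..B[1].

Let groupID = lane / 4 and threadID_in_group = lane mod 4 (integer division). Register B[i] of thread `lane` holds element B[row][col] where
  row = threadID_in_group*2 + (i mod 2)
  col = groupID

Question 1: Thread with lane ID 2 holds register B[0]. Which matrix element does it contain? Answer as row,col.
4,0

lane 2->2/4=0, 2 mod 4=2
i=0  r:2·2+0->4  c:0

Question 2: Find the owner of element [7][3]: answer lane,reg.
c=3→G=3  r=7→T=3,p=1
L=3*4+3=15  i=1=1

15,1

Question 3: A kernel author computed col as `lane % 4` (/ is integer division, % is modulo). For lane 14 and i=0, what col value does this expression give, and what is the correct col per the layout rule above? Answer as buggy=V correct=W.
buggy=2 correct=3

`lane % 4`[14,0]=>2
lane 14=>14/4=3, 14 mod 4=2
i=0  r:2·2+0=>4  c:3
col: 2 vs 3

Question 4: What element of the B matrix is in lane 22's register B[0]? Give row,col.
lane 22→22/4=5, 22 mod 4=2
i=0  r:2·2+0→4  c:5

4,5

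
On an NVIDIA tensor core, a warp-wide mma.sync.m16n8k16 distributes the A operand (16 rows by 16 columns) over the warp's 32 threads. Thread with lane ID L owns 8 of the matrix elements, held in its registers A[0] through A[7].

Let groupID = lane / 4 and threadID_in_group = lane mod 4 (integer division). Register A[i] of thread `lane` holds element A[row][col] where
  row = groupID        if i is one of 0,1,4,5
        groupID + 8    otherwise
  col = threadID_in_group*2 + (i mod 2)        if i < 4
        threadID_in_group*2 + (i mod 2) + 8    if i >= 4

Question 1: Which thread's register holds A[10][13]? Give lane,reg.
10,7

r=10⇒gr=2,Rb=1  c=13⇒Cb=1,th=2,odd=1
L=2*4+2=10  i=1*4+1*2+1=7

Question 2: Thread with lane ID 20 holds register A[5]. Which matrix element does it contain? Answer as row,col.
5,9

L=20→G=20>>2=5, T=20&3=0
[5]→row 5+0=5  col 0·2+1+8=9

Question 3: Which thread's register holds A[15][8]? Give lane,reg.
28,6

r:15=>grp=7,rB=1  c:8=>cB=1,tig=0,lo=0
L=7*4+0=28  i=1*4+1*2+0=6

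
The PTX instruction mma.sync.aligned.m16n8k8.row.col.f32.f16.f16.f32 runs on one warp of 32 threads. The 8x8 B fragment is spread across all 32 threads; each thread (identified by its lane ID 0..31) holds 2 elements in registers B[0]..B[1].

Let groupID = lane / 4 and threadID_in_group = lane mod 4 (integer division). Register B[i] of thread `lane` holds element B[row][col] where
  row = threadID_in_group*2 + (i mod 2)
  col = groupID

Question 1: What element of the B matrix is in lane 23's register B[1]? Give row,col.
23: gr=5,th=3
[1] (3*2+1,5) = (7,5)

7,5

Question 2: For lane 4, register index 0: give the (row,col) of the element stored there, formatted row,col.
0,1

L=4->gid=4>>2=1, tid=4&3=0
[0]->row 0·2+0=0  col gid=1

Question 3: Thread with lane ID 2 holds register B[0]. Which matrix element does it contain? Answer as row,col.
2: grp=0,tig=2
[0] (2*2+0,0) = (4,0)

4,0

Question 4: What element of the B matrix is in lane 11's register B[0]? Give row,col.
6,2

lane 11: g=2 (11/4), t=3 (11%4)
i=0: r=3*2+0=6, c=g=2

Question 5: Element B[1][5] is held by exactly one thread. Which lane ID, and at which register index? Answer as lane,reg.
20,1

c=5→G=5  r=1→T=0,p=1
L=5*4+0=20  i=1=1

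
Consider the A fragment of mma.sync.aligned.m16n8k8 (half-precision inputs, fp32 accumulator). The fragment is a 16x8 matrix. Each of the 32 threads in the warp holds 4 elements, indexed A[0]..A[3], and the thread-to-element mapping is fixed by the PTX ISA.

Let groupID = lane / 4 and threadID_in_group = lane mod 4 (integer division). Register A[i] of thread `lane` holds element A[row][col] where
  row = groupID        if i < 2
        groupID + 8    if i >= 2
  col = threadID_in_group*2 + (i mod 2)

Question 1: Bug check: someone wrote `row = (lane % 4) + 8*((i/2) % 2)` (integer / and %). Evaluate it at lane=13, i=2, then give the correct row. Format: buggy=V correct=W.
buggy=9 correct=11

`(lane % 4) + 8*((i/2) % 2)`[13,2]=>9
lane 13: grp=3 (13/4), tig=1 (13%4)
i=2: r=3+8=11, c=1*2+0=2
row: 9 vs 11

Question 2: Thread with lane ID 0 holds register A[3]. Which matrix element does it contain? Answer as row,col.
0: g=0,t=0
[3] (0+8,0*2+1) = (8,1)

8,1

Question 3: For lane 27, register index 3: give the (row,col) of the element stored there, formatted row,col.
14,7

lane 27->27/4=6, 27 mod 4=3
i=3  r:6+8->14  c:2·3+1->7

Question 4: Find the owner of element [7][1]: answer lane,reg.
28,1

r=7⇒gr=7,Rb=0  c=1⇒th=0,odd=1
L=7*4+0=28  i=0*2+1=1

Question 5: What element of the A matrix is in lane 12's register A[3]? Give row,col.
11,1

12: grp=3,tig=0
[3] (3+8,0*2+1) = (11,1)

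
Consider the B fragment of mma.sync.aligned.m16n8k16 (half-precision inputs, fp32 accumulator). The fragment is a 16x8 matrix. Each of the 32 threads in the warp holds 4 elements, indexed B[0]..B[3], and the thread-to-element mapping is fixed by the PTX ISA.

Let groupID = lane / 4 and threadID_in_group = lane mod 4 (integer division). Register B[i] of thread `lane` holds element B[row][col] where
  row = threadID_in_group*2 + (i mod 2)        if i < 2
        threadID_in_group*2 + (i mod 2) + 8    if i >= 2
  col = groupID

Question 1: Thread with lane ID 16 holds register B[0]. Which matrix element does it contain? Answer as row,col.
16: gid=4,tid=0
[0] (0*2+0+0,4) = (0,4)

0,4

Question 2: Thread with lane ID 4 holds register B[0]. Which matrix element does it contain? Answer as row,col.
0,1

L=4→G=4>>2=1, T=4&3=0
[0]→row 0·2+0+0=0  col G=1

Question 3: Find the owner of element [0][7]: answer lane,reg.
28,0

c:7=>grp=7  r:0=>rB=0,tig=0,lo=0
L=7*4+0=28  i=0*2+0=0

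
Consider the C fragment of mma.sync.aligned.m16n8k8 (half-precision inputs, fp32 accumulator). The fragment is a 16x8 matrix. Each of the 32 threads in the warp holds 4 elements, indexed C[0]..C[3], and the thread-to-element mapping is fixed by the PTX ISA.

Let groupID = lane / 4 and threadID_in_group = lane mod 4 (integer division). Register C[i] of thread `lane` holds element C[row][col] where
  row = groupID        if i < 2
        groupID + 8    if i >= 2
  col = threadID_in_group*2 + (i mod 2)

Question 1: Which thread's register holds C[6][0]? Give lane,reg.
24,0

r=6->g=6,rb=0  c=0->t=0,b0=0
L=6*4+0=24  i=0*2+0=0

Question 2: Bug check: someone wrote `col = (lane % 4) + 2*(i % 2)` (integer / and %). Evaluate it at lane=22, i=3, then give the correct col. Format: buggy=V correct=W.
buggy=4 correct=5

`(lane % 4) + 2*(i % 2)`[22,3]⇒4
22: gr=5,th=2
[3] (5+8,2*2+1) = (13,5)
col: 4 vs 5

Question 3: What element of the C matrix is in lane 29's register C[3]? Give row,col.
15,3

L=29=>grp=29>>2=7, tig=29&3=1
[3]=>row 7+8=15  col 1·2+1=3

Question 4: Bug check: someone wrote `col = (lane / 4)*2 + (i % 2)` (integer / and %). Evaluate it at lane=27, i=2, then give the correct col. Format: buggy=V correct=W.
buggy=12 correct=6

`(lane / 4)*2 + (i % 2)`[27,2]->12
L=27->gid=27>>2=6, tid=27&3=3
[2]->row 6+8=14  col 3·2+0=6
col: 12 vs 6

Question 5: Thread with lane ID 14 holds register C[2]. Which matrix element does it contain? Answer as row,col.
11,4

14: gid=3,tid=2
[2] (3+8,2*2+0) = (11,4)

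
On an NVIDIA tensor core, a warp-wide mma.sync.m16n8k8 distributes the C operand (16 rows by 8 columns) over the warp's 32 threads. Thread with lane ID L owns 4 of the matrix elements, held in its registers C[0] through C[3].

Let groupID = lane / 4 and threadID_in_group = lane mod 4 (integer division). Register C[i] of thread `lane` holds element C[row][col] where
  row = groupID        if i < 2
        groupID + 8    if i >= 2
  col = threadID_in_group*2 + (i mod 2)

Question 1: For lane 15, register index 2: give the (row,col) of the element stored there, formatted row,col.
15: gid=3,tid=3
[2] (3+8,3*2+0) = (11,6)

11,6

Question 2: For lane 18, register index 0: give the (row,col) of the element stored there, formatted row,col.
4,4

L=18->gid=18>>2=4, tid=18&3=2
[0]->row 4+0=4  col 2·2+0=4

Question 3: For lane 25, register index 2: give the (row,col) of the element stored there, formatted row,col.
14,2

lane 25: G=6 (25/4), T=1 (25%4)
i=2: r=6+8=14, c=1*2+0=2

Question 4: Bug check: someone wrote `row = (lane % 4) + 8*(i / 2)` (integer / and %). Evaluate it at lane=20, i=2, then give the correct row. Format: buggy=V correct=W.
`(lane % 4) + 8*(i / 2)`[20,2]->8
L=20->gid=20>>2=5, tid=20&3=0
[2]->row 5+8=13  col 0·2+0=0
row: 8 vs 13

buggy=8 correct=13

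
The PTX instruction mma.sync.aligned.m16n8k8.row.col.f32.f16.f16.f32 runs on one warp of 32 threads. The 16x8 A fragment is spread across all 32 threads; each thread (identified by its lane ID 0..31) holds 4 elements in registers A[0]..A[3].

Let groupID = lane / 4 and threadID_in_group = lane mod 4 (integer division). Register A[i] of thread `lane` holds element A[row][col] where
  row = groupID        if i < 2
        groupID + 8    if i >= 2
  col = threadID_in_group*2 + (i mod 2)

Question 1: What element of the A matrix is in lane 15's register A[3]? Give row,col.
11,7

15: gid=3,tid=3
[3] (3+8,3*2+1) = (11,7)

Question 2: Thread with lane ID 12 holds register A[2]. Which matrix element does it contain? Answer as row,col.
11,0

L=12->gid=12>>2=3, tid=12&3=0
[2]->row 3+8=11  col 0·2+0=0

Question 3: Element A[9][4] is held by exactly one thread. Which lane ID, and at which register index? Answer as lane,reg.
r:9=>grp=1,rB=1  c:4=>tig=2,lo=0
L=1*4+2=6  i=1*2+0=2

6,2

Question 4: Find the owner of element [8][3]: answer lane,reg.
1,3

r=8⇒gr=0,Rb=1  c=3⇒th=1,odd=1
L=0*4+1=1  i=1*2+1=3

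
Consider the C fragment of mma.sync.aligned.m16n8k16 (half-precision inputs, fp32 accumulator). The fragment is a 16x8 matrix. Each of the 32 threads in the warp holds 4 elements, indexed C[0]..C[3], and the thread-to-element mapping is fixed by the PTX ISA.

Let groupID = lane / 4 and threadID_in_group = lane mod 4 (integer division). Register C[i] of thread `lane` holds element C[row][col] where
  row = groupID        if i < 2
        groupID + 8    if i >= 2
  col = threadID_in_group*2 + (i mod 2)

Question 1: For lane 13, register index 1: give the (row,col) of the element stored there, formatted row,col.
3,3

lane 13->13/4=3, 13 mod 4=1
i=1  r:3+0->3  c:2·1+1->3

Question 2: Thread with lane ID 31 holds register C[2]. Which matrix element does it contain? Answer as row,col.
15,6

L=31=>grp=31>>2=7, tig=31&3=3
[2]=>row 7+8=15  col 3·2+0=6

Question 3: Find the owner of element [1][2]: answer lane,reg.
5,0

r: 1->gid=1,r8=0  c: 2->tid=1,i&1=0
L=1*4+1=5  i=0*2+0=0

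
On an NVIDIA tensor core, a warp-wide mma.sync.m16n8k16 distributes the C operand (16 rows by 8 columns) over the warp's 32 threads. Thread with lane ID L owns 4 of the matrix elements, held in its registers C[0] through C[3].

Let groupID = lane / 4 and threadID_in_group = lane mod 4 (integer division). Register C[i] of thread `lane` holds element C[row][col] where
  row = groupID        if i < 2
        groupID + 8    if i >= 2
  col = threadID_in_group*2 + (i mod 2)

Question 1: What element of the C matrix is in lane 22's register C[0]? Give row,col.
lane 22: g=5 (22/4), t=2 (22%4)
i=0: r=5+0=5, c=2*2+0=4

5,4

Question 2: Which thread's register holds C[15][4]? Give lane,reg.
r=15->g=7,rb=1  c=4->t=2,b0=0
L=7*4+2=30  i=1*2+0=2

30,2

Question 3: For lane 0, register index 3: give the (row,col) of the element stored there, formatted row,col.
lane 0=>0/4=0, 0 mod 4=0
i=3  r:0+8=>8  c:2·0+1=>1

8,1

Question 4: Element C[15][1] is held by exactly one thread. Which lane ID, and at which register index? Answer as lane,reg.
r: 15->gid=7,r8=1  c: 1->tid=0,i&1=1
L=7*4+0=28  i=1*2+1=3

28,3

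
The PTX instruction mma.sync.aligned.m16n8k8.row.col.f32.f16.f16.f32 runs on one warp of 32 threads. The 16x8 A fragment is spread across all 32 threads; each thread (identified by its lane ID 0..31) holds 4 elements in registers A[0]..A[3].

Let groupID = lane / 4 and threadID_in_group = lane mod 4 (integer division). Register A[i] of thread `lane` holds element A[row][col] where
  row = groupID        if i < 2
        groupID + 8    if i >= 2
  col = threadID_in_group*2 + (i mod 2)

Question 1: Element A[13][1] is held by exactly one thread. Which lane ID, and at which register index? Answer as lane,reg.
r:13=>grp=5,rB=1  c:1=>tig=0,lo=1
L=5*4+0=20  i=1*2+1=3

20,3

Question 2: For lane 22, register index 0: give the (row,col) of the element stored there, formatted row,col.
22: G=5,T=2
[0] (5+0,2*2+0) = (5,4)

5,4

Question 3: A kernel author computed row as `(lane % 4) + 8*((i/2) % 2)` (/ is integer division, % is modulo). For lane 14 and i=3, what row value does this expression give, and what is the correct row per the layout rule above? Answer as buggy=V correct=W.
buggy=10 correct=11

`(lane % 4) + 8*((i/2) % 2)`[14,3]->10
14: g=3,t=2
[3] (3+8,2*2+1) = (11,5)
row: 10 vs 11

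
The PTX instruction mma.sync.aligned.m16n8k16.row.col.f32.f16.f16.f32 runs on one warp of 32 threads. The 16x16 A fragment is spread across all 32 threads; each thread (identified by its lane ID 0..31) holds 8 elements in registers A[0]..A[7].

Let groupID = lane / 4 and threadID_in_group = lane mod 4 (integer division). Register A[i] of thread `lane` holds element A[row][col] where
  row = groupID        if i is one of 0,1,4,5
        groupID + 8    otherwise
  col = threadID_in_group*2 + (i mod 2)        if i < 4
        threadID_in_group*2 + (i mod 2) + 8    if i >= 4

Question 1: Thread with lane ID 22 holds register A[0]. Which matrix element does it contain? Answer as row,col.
22: G=5,T=2
[0] (5+0,2*2+0+0) = (5,4)

5,4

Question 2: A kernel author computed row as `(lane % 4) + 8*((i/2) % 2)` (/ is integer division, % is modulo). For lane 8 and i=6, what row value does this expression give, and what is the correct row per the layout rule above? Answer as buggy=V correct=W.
`(lane % 4) + 8*((i/2) % 2)`[8,6]->8
L=8->gid=8>>2=2, tid=8&3=0
[6]->row 2+8=10  col 0·2+0+8=8
row: 8 vs 10

buggy=8 correct=10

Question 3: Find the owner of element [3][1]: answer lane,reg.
r:3=>grp=3,rB=0  c:1=>cB=0,tig=0,lo=1
L=3*4+0=12  i=0*4+0*2+1=1

12,1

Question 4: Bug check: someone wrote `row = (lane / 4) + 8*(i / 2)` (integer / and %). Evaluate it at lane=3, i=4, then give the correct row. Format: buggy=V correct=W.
buggy=16 correct=0

`(lane / 4) + 8*(i / 2)`[3,4]⇒16
L=3⇒gr=3>>2=0, th=3&3=3
[4]⇒row 0+0=0  col 3·2+0+8=14
row: 16 vs 0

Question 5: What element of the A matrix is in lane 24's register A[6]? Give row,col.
14,8

24: G=6,T=0
[6] (6+8,0*2+0+8) = (14,8)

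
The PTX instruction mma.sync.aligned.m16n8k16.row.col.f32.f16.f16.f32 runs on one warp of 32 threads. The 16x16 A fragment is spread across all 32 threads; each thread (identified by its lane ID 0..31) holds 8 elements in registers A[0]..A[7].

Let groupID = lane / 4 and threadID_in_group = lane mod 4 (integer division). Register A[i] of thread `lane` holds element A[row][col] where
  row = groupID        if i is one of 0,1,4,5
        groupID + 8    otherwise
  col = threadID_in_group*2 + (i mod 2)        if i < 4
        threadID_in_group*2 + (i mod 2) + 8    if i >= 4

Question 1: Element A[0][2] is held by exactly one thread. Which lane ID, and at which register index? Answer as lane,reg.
r=0->g=0,rb=0  c=2->cb=0,t=1,b0=0
L=0*4+1=1  i=0*4+0*2+0=0

1,0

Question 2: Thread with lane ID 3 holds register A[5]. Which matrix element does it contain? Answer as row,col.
0,15

L=3→G=3>>2=0, T=3&3=3
[5]→row 0+0=0  col 3·2+1+8=15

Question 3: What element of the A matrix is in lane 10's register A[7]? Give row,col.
10,13

L=10=>grp=10>>2=2, tig=10&3=2
[7]=>row 2+8=10  col 2·2+1+8=13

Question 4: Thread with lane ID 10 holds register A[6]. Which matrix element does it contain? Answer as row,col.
lane 10: g=2 (10/4), t=2 (10%4)
i=6: r=2+8=10, c=2*2+0+8=12

10,12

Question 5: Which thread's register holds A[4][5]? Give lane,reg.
18,1

r: 4->gid=4,r8=0  c: 5->c8=0,tid=2,i&1=1
L=4*4+2=18  i=0*4+0*2+1=1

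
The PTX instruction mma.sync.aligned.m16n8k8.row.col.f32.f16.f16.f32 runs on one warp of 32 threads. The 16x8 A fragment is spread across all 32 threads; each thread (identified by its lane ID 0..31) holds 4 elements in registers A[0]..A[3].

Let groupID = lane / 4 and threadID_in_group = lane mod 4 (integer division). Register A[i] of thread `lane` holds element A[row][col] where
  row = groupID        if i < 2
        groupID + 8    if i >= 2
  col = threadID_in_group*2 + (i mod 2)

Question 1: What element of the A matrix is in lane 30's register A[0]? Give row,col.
30: G=7,T=2
[0] (7+0,2*2+0) = (7,4)

7,4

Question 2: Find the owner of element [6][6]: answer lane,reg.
27,0

r: 6->gid=6,r8=0  c: 6->tid=3,i&1=0
L=6*4+3=27  i=0*2+0=0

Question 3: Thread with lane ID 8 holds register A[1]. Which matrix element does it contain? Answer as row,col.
2,1

lane 8: gid=2 (8/4), tid=0 (8%4)
i=1: r=2+0=2, c=0*2+1=1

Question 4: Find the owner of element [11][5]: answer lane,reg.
14,3

r=11⇒gr=3,Rb=1  c=5⇒th=2,odd=1
L=3*4+2=14  i=1*2+1=3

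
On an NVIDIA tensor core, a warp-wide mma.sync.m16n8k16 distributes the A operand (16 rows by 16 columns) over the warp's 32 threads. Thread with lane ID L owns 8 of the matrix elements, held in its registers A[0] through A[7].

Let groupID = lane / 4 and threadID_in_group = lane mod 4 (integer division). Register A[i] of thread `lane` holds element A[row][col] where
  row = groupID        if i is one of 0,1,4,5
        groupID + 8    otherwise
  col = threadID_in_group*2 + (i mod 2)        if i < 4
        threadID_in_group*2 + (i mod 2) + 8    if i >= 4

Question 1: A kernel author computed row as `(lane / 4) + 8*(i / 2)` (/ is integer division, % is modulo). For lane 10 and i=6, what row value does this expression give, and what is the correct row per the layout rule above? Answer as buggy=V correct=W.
`(lane / 4) + 8*(i / 2)`[10,6]->26
lane 10->10/4=2, 10 mod 4=2
i=6  r:2+8->10  c:2·2+0+8->12
row: 26 vs 10

buggy=26 correct=10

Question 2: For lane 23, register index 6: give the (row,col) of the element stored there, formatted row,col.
23: g=5,t=3
[6] (5+8,3*2+0+8) = (13,14)

13,14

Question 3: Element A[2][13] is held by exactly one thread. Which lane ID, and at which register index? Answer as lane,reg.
10,5

r=2⇒gr=2,Rb=0  c=13⇒Cb=1,th=2,odd=1
L=2*4+2=10  i=1*4+0*2+1=5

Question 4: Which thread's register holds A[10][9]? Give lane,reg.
r=10->g=2,rb=1  c=9->cb=1,t=0,b0=1
L=2*4+0=8  i=1*4+1*2+1=7

8,7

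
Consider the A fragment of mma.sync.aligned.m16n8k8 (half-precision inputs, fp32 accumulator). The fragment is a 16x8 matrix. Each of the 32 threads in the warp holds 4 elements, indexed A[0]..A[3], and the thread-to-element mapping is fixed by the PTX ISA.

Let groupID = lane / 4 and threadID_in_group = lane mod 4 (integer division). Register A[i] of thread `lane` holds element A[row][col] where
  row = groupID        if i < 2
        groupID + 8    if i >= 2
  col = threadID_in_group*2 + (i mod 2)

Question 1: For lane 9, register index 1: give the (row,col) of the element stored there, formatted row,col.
2,3

lane 9: gid=2 (9/4), tid=1 (9%4)
i=1: r=2+0=2, c=1*2+1=3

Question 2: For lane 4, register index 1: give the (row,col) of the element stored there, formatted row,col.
4: G=1,T=0
[1] (1+0,0*2+1) = (1,1)

1,1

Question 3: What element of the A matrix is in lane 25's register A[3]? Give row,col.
14,3

lane 25: g=6 (25/4), t=1 (25%4)
i=3: r=6+8=14, c=1*2+1=3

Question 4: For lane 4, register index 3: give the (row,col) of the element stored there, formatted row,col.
lane 4: G=1 (4/4), T=0 (4%4)
i=3: r=1+8=9, c=0*2+1=1

9,1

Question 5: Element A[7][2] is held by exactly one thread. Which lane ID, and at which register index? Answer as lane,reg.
r: 7->gid=7,r8=0  c: 2->tid=1,i&1=0
L=7*4+1=29  i=0*2+0=0

29,0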